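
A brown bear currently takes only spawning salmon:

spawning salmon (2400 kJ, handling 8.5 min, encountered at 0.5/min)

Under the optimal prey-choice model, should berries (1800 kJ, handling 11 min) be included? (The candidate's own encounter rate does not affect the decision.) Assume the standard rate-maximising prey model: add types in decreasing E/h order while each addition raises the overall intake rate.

Current rate: (0.5×2400)/(1 + 0.5×8.5) = 228.6 kJ/min.
berries: E/h = 1800/11 = 163.6 kJ/min.
163.6 < 228.6, so adding berries would lower the average — exclude it.

No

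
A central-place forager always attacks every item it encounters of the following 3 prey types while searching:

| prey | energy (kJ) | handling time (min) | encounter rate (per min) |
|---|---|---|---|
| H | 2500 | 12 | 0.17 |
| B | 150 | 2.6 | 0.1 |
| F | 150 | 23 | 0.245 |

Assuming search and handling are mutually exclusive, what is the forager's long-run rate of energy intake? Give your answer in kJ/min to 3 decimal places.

53.358 kJ/min

R = Σλ_iE_i / (1 + Σλ_ih_i)
Numerator: 0.17×2500 + 0.1×150 + 0.245×150 = 476.8
Denominator: 1 + 0.17×12 + 0.1×2.6 + 0.245×23 = 8.935
R = 476.8/8.935 = 53.36 kJ/min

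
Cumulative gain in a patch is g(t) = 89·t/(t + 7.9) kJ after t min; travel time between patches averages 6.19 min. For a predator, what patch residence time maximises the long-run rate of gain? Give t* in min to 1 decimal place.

7.0 min

Maximise g(t)/(T+t): set derivative to zero → g'(t)(T+t) = g(t).
g'(t) = 89·7.9/(t + 7.9)². Setting 89·7.9/(t+7.9)² = 89t/[(t+7.9)(6.19+t)] gives 7.9(6.19+t) = t(t+7.9), so t² = 7.9×6.19 = 48.9.
t* = √48.9 = 6.993 min.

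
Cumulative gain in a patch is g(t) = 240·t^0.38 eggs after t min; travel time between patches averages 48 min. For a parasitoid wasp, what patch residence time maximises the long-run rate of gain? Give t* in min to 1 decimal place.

By the marginal value theorem, leave when the instantaneous gain rate g'(t) equals the habitat-wide average g(t)/(T + t).
g'(t) = 0.38·240·t^-0.62. Setting 0.38·240·t^-0.62 = 240·t^0.38/(48+t) gives 0.38(48+t) = t, so 0.62·t = 0.38×48.
t* = 0.38×48/0.62 = 29.42 min.

29.4 min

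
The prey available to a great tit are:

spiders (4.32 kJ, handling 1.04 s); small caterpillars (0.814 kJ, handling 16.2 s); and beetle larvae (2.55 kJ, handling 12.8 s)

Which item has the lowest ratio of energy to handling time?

In descending order of E/h:
spiders: 4.32/1.04 = 4.15 kJ/s
beetle larvae: 2.55/12.8 = 0.199 kJ/s
small caterpillars: 0.814/16.2 = 0.0502 kJ/s

small caterpillars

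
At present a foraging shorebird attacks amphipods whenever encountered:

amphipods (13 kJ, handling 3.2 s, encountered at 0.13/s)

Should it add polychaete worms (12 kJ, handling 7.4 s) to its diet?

Yes

Intake rate on the current diet: R = (0.13×13) / (1 + 0.13×3.2) = 1.69/1.416 = 1.194 kJ/s.
Profitability of polychaete worms: 12/7.4 = 1.622 kJ/s.
Since 1.622 > R, including polychaete worms increases the long-run rate.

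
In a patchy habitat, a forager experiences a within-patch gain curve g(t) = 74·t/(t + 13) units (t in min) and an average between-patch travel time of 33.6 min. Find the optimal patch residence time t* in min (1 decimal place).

20.9 min

By the marginal value theorem, leave when the instantaneous gain rate g'(t) equals the habitat-wide average g(t)/(T + t).
g'(t) = 74·13/(t + 13)². Setting 74·13/(t+13)² = 74t/[(t+13)(33.6+t)] gives 13(33.6+t) = t(t+13), so t² = 13×33.6 = 436.8.
t* = √436.8 = 20.9 min.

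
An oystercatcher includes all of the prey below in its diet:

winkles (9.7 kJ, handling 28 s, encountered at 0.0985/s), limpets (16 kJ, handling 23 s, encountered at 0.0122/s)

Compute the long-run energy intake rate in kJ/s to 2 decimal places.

0.28 kJ/s

R = Σλ_iE_i / (1 + Σλ_ih_i)
Numerator: 0.0985×9.7 + 0.0122×16 = 1.151
Denominator: 1 + 0.0985×28 + 0.0122×23 = 4.039
R = 1.151/4.039 = 0.2849 kJ/s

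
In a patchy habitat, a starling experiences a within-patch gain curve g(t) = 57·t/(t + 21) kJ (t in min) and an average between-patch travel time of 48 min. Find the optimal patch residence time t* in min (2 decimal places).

31.75 min

By the marginal value theorem, leave when the instantaneous gain rate g'(t) equals the habitat-wide average g(t)/(T + t).
g'(t) = 57·21/(t + 21)². Setting 57·21/(t+21)² = 57t/[(t+21)(48+t)] gives 21(48+t) = t(t+21), so t² = 21×48 = 1008.
t* = √1008 = 31.75 min.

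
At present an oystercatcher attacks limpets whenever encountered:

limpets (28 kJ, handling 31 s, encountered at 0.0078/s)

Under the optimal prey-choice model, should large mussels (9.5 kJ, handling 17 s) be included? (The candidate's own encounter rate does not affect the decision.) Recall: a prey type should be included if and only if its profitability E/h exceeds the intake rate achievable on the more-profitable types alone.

Current rate: (0.0078×28)/(1 + 0.0078×31) = 0.1759 kJ/s.
Profitability of large mussels: 9.5/17 = 0.5588 kJ/s.
Since 0.5588 > R, including large mussels increases the long-run rate.

Yes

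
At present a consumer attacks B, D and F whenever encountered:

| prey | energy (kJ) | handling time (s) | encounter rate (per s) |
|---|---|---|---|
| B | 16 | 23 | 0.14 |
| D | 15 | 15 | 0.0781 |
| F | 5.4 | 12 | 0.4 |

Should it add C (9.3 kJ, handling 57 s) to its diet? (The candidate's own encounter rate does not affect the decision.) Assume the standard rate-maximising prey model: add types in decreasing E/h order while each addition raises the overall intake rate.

No

Current rate: (0.14×16 + 0.0781×15 + 0.4×5.4)/(1 + 0.14×23 + 0.0781×15 + 0.4×12) = 0.5467 kJ/s.
Profitability of C: 9.3/57 = 0.1632 kJ/s.
Since 0.1632 < R, time spent handling C is better spent searching.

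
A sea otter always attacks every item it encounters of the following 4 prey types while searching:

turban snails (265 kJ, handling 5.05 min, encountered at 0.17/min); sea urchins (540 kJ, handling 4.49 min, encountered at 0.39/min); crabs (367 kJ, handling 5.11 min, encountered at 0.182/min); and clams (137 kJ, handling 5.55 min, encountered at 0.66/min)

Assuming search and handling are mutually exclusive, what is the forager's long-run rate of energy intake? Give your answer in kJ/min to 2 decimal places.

50.33 kJ/min

Energy encountered per unit search time: 0.17×265 + 0.39×540 + 0.182×367 + 0.66×137 = 412.9 kJ/min.
Handling time per unit search time: 0.17×5.05 + 0.39×4.49 + 0.182×5.11 + 0.66×5.55 = 7.203.
Rate = 412.9/(1 + 7.203) = 50.33 kJ/min.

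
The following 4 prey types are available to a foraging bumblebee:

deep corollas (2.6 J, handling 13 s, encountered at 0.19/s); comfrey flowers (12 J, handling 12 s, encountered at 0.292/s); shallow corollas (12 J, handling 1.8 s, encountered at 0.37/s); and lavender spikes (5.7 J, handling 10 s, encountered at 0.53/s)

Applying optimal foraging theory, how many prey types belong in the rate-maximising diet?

E/h in descending order: shallow corollas 6.67, comfrey flowers 1, lavender spikes 0.57, deep corollas 0.2 J/s. The optimal diet is the largest prefix of this list for which every included type satisfies E_i/h_i > R on the types above it.
Rate on top 1: 2.665. comfrey flowers: 1 < 2.665 → exclude; stop.
Optimal diet: shallow corollas — 1 of 4 types.

1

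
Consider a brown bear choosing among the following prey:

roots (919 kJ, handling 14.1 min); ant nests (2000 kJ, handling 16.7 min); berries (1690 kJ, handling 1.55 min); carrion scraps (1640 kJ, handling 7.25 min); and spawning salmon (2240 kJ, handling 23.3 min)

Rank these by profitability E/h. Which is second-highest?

carrion scraps

Profitability E/h (kJ/min): roots = 919/14.1 = 65.2, ant nests = 2000/16.7 = 120, berries = 1690/1.55 = 1.09e+03, carrion scraps = 1640/7.25 = 226, spawning salmon = 2240/23.3 = 96.1.
Ranked: berries > carrion scraps > ant nests > spawning salmon > roots.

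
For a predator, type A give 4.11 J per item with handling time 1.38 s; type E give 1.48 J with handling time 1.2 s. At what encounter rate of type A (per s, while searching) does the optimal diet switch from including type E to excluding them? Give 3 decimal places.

0.512 per s

The zero-one rule: include type E iff E₂/h₂ > λE₁/(1+λh₁). Equality gives the switch point.
λE₁h₂ = E₂ + λE₂h₁ ⇒ λ = E₂/(E₁h₂ − E₂h₁) = 1.48/(4.932 − 2.042) = 0.5122 per s.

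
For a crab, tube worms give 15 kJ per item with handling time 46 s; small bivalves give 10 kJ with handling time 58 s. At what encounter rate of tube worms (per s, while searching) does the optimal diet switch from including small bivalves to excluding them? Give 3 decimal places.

0.024 per s

Drop small bivalves once their profitability E₂/h₂ falls below the rate achievable on tube worms alone: E₂/h₂ = λE₁/(1 + λh₁).
Solve for λ: λE₁h₂ = E₂(1 + λh₁) → λ(E₁h₂ − E₂h₁) = E₂ → λ = E₂/(E₁h₂ − E₂h₁).
λ = 10/(15×58 − 10×46) = 10/410 = 0.02439 per s.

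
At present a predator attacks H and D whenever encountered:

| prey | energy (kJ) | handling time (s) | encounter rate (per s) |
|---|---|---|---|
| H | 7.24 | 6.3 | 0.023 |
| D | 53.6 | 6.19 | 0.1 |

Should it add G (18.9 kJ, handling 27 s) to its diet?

No

On H and D alone, R = ΣλE/(1+Σλh) = 5.527/1.764 = 3.133 kJ/s.
Profitability of G: 18.9/27 = 0.7 kJ/s.
0.7 < 3.133, so adding G would lower the average — exclude it.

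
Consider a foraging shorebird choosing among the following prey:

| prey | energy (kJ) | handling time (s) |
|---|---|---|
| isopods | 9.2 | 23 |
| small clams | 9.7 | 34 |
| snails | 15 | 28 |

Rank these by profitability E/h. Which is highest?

snails

In descending order of E/h:
snails: 15/28 = 0.536 kJ/s
isopods: 9.2/23 = 0.4 kJ/s
small clams: 9.7/34 = 0.285 kJ/s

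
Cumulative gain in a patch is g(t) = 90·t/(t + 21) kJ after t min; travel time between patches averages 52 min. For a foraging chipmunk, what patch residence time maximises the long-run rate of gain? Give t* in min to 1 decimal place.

33.0 min

Optimal t* satisfies g'(t*) = g(t*)/(T + t*).
g'(t) = 90·21/(t + 21)². Setting 90·21/(t+21)² = 90t/[(t+21)(52+t)] gives 21(52+t) = t(t+21), so t² = 21×52 = 1092.
t* = √1092 = 33.05 min.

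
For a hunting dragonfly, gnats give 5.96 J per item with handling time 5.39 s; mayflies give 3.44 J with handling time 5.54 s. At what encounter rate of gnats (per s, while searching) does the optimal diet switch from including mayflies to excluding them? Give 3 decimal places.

0.238 per s

The zero-one rule: include mayflies iff E₂/h₂ > λE₁/(1+λh₁). Equality gives the switch point.
λE₁h₂ = E₂ + λE₂h₁ ⇒ λ = E₂/(E₁h₂ − E₂h₁) = 3.44/(33.02 − 18.54) = 0.2376 per s.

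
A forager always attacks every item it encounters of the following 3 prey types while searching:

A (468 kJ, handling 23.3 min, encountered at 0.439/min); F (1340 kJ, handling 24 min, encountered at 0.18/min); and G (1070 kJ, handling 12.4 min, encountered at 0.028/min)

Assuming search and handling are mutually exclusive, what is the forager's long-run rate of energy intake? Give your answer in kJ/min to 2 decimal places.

29.98 kJ/min

R = Σλ_iE_i / (1 + Σλ_ih_i)
Numerator: 0.439×468 + 0.18×1340 + 0.028×1070 = 476.6
Denominator: 1 + 0.439×23.3 + 0.18×24 + 0.028×12.4 = 15.9
R = 476.6/15.9 = 29.98 kJ/min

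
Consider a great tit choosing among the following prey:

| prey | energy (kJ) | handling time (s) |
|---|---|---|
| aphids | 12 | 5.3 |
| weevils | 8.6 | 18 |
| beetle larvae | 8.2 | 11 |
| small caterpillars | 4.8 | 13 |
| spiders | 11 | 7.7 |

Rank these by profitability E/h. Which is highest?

aphids

Profitability E/h (kJ/s): aphids = 12/5.3 = 2.26, weevils = 8.6/18 = 0.478, beetle larvae = 8.2/11 = 0.745, small caterpillars = 4.8/13 = 0.369, spiders = 11/7.7 = 1.43.
Ranked: aphids > spiders > beetle larvae > weevils > small caterpillars.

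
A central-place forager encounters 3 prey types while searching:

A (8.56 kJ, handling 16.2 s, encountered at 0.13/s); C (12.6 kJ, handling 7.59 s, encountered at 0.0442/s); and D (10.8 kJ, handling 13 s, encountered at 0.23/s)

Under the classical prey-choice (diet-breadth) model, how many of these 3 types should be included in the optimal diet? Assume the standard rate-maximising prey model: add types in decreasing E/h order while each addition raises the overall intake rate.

2

E/h in descending order: C 1.66, D 0.831, A 0.528 kJ/s. The optimal diet is the largest prefix of this list for which every included type satisfies E_i/h_i > R on the types above it.
Rate on top 1: 0.417. D: 0.831 > 0.417 → include.
Rate on top 2: 0.703. A: 0.528 < 0.703 → exclude; stop.
Optimal diet: C, D — 2 of 3 types.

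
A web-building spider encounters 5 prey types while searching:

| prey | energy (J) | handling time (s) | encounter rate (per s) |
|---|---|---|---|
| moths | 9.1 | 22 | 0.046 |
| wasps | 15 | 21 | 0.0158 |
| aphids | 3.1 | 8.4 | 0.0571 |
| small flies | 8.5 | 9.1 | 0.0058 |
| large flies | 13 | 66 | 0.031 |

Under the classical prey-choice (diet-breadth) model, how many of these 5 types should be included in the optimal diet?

Rank by E/h (J/s): small flies 0.934, wasps 0.714, moths 0.414, aphids 0.369, large flies 0.197. Include each in turn until the next type's E/h falls below the running intake rate.
Rate on top 1: 0.04683. wasps: 0.714 > 0.04683 → include.
Rate on top 2: 0.2068. moths: 0.414 > 0.2068 → include.
Rate on top 3: 0.2941. aphids: 0.369 > 0.2941 → include.
Rate on top 4: 0.3066. large flies: 0.197 < 0.3066 → exclude; stop.
Optimal diet: small flies, wasps, moths, aphids — 4 of 5 types.

4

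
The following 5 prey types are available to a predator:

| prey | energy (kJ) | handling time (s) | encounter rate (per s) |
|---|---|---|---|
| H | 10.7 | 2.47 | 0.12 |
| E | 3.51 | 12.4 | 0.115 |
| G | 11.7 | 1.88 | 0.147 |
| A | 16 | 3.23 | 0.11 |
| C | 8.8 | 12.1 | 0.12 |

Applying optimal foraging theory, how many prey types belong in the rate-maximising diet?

E/h in descending order: G 6.22, A 4.95, H 4.33, C 0.727, E 0.283 kJ/s. The optimal diet is the largest prefix of this list for which every included type satisfies E_i/h_i > R on the types above it.
Rate on top 1: 1.348. A: 4.95 > 1.348 → include.
Rate on top 2: 2.133. H: 4.33 > 2.133 → include.
Rate on top 3: 2.471. C: 0.727 < 2.471 → exclude; stop.
Optimal diet: G, A, H — 3 of 5 types.

3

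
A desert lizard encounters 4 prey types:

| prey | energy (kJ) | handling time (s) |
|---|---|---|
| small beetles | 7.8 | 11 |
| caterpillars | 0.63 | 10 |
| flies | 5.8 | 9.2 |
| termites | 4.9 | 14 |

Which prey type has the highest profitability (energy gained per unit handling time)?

small beetles

In descending order of E/h:
small beetles: 7.8/11 = 0.709 kJ/s
flies: 5.8/9.2 = 0.63 kJ/s
termites: 4.9/14 = 0.35 kJ/s
caterpillars: 0.63/10 = 0.063 kJ/s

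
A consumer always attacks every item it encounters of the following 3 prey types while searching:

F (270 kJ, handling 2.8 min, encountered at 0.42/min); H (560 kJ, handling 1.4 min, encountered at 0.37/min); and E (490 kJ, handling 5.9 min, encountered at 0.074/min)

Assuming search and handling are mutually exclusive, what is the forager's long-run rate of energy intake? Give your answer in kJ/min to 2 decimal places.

113.99 kJ/min

Energy encountered per unit search time: 0.42×270 + 0.37×560 + 0.074×490 = 356.9 kJ/min.
Handling time per unit search time: 0.42×2.8 + 0.37×1.4 + 0.074×5.9 = 2.131.
Rate = 356.9/(1 + 2.131) = 114 kJ/min.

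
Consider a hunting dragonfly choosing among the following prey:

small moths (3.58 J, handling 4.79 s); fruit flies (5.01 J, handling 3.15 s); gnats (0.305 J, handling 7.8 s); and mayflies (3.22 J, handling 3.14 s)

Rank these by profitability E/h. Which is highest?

Profitability E/h (J/s): small moths = 3.58/4.79 = 0.747, fruit flies = 5.01/3.15 = 1.59, gnats = 0.305/7.8 = 0.0391, mayflies = 3.22/3.14 = 1.03.
Ranked: fruit flies > mayflies > small moths > gnats.

fruit flies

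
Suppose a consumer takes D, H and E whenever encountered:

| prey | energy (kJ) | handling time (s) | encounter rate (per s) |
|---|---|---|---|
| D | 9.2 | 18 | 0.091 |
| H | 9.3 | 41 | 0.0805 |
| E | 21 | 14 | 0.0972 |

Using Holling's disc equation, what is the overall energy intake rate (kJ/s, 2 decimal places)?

0.50 kJ/s

Energy encountered per unit search time: 0.091×9.2 + 0.0805×9.3 + 0.0972×21 = 3.627 kJ/s.
Handling time per unit search time: 0.091×18 + 0.0805×41 + 0.0972×14 = 6.299.
Rate = 3.627/(1 + 6.299) = 0.4969 kJ/s.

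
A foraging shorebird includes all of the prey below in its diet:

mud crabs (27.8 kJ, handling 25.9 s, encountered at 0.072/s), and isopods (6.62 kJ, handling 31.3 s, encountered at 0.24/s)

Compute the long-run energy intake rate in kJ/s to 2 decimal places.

Energy encountered per unit search time: 0.072×27.8 + 0.24×6.62 = 3.59 kJ/s.
Handling time per unit search time: 0.072×25.9 + 0.24×31.3 = 9.377.
Rate = 3.59/(1 + 9.377) = 0.346 kJ/s.

0.35 kJ/s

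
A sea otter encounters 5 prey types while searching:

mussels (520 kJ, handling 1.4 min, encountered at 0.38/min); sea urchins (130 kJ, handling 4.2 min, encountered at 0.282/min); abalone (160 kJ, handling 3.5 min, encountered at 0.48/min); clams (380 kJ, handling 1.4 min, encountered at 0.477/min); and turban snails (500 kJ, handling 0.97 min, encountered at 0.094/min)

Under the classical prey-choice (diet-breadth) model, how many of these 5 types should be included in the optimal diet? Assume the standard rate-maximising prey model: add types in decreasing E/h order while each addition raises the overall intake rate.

3

E/h in descending order: turban snails 515, mussels 371, clams 271, abalone 45.7, sea urchins 31 kJ/min. The optimal diet is the largest prefix of this list for which every included type satisfies E_i/h_i > R on the types above it.
Rate on top 1: 43.07. mussels: 371 > 43.07 → include.
Rate on top 2: 150.7. clams: 271 > 150.7 → include.
Rate on top 3: 185.9. abalone: 45.7 < 185.9 → exclude; stop.
Optimal diet: turban snails, mussels, clams — 3 of 5 types.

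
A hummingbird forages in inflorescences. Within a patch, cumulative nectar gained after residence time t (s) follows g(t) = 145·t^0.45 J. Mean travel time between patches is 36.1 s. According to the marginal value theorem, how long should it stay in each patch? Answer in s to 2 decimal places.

29.54 s

Optimal t* satisfies g'(t*) = g(t*)/(T + t*).
g'(t) = 0.45·145·t^-0.55. Setting 0.45·145·t^-0.55 = 145·t^0.45/(36.1+t) gives 0.45(36.1+t) = t, so 0.55·t = 0.45×36.1.
t* = 0.45×36.1/0.55 = 29.54 s.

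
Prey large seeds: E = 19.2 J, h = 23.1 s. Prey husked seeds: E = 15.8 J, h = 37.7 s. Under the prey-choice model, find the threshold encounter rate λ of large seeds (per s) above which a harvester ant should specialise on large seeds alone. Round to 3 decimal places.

0.044 per s

Drop husked seeds once their profitability E₂/h₂ falls below the rate achievable on large seeds alone: E₂/h₂ = λE₁/(1 + λh₁).
Solve for λ: λE₁h₂ = E₂(1 + λh₁) → λ(E₁h₂ − E₂h₁) = E₂ → λ = E₂/(E₁h₂ − E₂h₁).
λ = 15.8/(19.2×37.7 − 15.8×23.1) = 15.8/358.9 = 0.04403 per s.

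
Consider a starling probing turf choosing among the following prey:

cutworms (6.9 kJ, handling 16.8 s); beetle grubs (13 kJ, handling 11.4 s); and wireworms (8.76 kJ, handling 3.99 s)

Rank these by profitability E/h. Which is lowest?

cutworms

In descending order of E/h:
wireworms: 8.76/3.99 = 2.2 kJ/s
beetle grubs: 13/11.4 = 1.14 kJ/s
cutworms: 6.9/16.8 = 0.411 kJ/s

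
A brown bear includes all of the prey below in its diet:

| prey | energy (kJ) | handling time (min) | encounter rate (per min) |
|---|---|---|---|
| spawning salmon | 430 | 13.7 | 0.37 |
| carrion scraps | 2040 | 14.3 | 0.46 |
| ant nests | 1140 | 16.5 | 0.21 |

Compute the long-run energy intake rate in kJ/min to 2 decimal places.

Energy encountered per unit search time: 0.37×430 + 0.46×2040 + 0.21×1140 = 1337 kJ/min.
Handling time per unit search time: 0.37×13.7 + 0.46×14.3 + 0.21×16.5 = 15.11.
Rate = 1337/(1 + 15.11) = 82.98 kJ/min.

82.98 kJ/min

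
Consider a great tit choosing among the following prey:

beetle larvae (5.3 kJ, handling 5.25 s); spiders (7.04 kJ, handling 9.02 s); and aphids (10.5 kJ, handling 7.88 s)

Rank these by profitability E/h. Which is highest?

aphids

In descending order of E/h:
aphids: 10.5/7.88 = 1.33 kJ/s
beetle larvae: 5.3/5.25 = 1.01 kJ/s
spiders: 7.04/9.02 = 0.78 kJ/s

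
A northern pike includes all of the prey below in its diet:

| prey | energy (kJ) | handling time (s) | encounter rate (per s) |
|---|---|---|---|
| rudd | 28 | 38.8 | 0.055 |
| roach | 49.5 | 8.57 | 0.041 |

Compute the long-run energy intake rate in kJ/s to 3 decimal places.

R = (0.055×28 + 0.041×49.5) / (1 + 0.055×38.8 + 0.041×8.57) = 3.57/3.485 = 1.024 kJ/s.

1.024 kJ/s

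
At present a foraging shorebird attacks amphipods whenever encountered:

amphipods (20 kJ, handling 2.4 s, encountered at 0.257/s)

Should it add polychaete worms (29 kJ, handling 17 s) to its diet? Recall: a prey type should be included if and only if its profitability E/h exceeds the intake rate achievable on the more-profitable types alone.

On amphipods alone, R = ΣλE/(1+Σλh) = 5.14/1.617 = 3.179 kJ/s.
polychaete worms: E/h = 29/17 = 1.706 kJ/s.
1.706 < 3.179, so adding polychaete worms would lower the average — exclude it.

No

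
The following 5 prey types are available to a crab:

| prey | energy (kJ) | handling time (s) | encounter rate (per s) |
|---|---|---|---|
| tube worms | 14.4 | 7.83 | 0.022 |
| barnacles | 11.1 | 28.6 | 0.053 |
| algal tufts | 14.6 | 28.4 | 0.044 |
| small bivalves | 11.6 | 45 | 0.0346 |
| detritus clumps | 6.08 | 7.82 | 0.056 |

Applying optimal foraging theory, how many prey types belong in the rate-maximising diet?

E/h in descending order: tube worms 1.84, detritus clumps 0.777, algal tufts 0.514, barnacles 0.388, small bivalves 0.258 kJ/s. The optimal diet is the largest prefix of this list for which every included type satisfies E_i/h_i > R on the types above it.
Rate on top 1: 0.2702. detritus clumps: 0.777 > 0.2702 → include.
Rate on top 2: 0.4082. algal tufts: 0.514 > 0.4082 → include.
Rate on top 3: 0.4545. barnacles: 0.388 < 0.4545 → exclude; stop.
Optimal diet: tube worms, detritus clumps, algal tufts — 3 of 5 types.

3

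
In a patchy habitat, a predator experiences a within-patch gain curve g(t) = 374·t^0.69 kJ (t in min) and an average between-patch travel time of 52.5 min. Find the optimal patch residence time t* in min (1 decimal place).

116.9 min

Maximise g(t)/(T+t): set derivative to zero → g'(t)(T+t) = g(t).
g'(t) = 0.69·374·t^-0.31. Setting 0.69·374·t^-0.31 = 374·t^0.69/(52.5+t) gives 0.69(52.5+t) = t, so 0.31·t = 0.69×52.5.
t* = 0.69×52.5/0.31 = 116.9 min.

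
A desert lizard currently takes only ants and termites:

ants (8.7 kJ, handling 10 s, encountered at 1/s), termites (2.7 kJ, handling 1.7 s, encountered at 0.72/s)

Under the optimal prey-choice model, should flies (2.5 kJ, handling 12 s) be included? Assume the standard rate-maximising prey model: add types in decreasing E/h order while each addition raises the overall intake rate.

No

Current rate: (1×8.7 + 0.72×2.7)/(1 + 1×10 + 0.72×1.7) = 0.8707 kJ/s.
Profitability of flies: 2.5/12 = 0.2083 kJ/s.
0.2083 < 0.8707, so adding flies would lower the average — exclude it.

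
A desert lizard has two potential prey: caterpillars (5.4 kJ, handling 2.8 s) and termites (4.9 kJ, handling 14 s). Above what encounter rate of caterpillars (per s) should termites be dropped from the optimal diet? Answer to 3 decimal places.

0.079 per s

The zero-one rule: include termites iff E₂/h₂ > λE₁/(1+λh₁). Equality gives the switch point.
λE₁h₂ = E₂ + λE₂h₁ ⇒ λ = E₂/(E₁h₂ − E₂h₁) = 4.9/(75.6 − 13.72) = 0.07919 per s.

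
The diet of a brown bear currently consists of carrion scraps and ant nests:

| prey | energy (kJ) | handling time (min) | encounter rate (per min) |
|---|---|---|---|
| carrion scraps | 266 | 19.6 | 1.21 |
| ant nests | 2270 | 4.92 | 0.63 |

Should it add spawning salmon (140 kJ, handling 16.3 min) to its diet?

No

Intake rate on the current diet: R = (1.21×266 + 0.63×2270) / (1 + 1.21×19.6 + 0.63×4.92) = 1752/27.82 = 62.98 kJ/min.
Profitability of spawning salmon: 140/16.3 = 8.589 kJ/min.
Since 8.589 < R, time spent handling spawning salmon is better spent searching.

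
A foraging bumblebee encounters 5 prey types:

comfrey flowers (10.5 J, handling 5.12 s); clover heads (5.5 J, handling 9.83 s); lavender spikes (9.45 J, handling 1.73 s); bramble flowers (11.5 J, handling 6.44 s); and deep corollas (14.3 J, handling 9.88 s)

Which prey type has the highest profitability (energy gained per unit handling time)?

lavender spikes

Profitability E/h (J/s): comfrey flowers = 10.5/5.12 = 2.05, clover heads = 5.5/9.83 = 0.56, lavender spikes = 9.45/1.73 = 5.46, bramble flowers = 11.5/6.44 = 1.79, deep corollas = 14.3/9.88 = 1.45.
Ranked: lavender spikes > comfrey flowers > bramble flowers > deep corollas > clover heads.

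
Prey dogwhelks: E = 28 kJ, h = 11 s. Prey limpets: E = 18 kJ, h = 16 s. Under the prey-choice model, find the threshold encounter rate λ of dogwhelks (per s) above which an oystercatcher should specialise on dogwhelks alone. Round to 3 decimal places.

At the threshold, the rate on dogwhelks alone equals the profitability of limpets: λ·28/(1 + λ·11) = 18/16 = 1.125.
Rearranging, λ(28 − 1.125×11) = 1.125, so λ = 1.125/15.62 = 0.072 per s.

0.072 per s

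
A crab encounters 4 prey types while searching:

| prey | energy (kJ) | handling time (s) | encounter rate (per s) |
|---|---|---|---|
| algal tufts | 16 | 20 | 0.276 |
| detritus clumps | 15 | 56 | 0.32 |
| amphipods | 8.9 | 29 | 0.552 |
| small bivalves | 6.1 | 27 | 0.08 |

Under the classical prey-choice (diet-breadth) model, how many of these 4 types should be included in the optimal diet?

Rank by E/h (kJ/s): algal tufts 0.8, amphipods 0.307, detritus clumps 0.268, small bivalves 0.226. Include each in turn until the next type's E/h falls below the running intake rate.
Rate on top 1: 0.6773. amphipods: 0.307 < 0.6773 → exclude; stop.
Optimal diet: algal tufts — 1 of 4 types.

1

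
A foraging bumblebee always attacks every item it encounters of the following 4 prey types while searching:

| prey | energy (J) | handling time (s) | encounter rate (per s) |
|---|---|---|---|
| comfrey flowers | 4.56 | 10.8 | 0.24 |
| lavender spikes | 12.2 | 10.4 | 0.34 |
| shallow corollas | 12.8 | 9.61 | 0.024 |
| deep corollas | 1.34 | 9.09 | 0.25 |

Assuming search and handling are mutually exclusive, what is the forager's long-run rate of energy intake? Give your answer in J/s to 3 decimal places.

R = (0.24×4.56 + 0.34×12.2 + 0.024×12.8 + 0.25×1.34) / (1 + 0.24×10.8 + 0.34×10.4 + 0.024×9.61 + 0.25×9.09) = 5.885/9.631 = 0.611 J/s.

0.611 J/s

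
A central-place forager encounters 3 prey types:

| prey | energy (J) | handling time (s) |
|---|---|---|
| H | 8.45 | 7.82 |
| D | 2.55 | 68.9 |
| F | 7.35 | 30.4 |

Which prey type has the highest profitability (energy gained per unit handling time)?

H

Profitability E/h (J/s): H = 8.45/7.82 = 1.08, D = 2.55/68.9 = 0.037, F = 7.35/30.4 = 0.242.
Ranked: H > F > D.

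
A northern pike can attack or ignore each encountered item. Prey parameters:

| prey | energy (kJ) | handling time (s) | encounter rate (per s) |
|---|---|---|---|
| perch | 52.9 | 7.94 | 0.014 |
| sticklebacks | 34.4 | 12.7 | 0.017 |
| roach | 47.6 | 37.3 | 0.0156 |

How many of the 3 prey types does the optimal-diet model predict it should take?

3

Profitabilities (E/h, kJ/s): perch 6.66, sticklebacks 2.71, roach 1.28. Add prey in this order while the next type's profitability exceeds the intake rate on those already taken.
Rate on top 1: 0.6665. sticklebacks: 2.71 > 0.6665 → include.
Rate on top 2: 0.9987. roach: 1.28 > 0.9987 → include.
Optimal diet: perch, sticklebacks, roach — 3 of 3 types.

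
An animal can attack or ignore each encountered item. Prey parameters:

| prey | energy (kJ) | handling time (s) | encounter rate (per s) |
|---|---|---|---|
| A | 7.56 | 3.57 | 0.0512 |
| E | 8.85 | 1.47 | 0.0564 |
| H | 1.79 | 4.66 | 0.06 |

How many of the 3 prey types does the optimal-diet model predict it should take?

Rank by E/h (kJ/s): E 6.02, A 2.12, H 0.384. Include each in turn until the next type's E/h falls below the running intake rate.
Rate on top 1: 0.4609. A: 2.12 > 0.4609 → include.
Rate on top 2: 0.7002. H: 0.384 < 0.7002 → exclude; stop.
Optimal diet: E, A — 2 of 3 types.

2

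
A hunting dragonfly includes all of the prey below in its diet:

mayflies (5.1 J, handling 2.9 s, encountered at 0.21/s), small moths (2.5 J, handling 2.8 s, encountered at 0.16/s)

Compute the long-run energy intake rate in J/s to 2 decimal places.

R = Σλ_iE_i / (1 + Σλ_ih_i)
Numerator: 0.21×5.1 + 0.16×2.5 = 1.471
Denominator: 1 + 0.21×2.9 + 0.16×2.8 = 2.057
R = 1.471/2.057 = 0.7151 J/s

0.72 J/s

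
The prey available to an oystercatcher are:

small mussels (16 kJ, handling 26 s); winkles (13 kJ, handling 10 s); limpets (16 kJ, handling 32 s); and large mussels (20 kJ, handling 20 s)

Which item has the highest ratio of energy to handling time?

In descending order of E/h:
winkles: 13/10 = 1.3 kJ/s
large mussels: 20/20 = 1 kJ/s
small mussels: 16/26 = 0.615 kJ/s
limpets: 16/32 = 0.5 kJ/s

winkles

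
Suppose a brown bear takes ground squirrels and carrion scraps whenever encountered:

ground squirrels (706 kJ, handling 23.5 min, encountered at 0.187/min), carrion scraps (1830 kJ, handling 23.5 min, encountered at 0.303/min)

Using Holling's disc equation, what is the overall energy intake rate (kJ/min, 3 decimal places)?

R = (0.187×706 + 0.303×1830) / (1 + 0.187×23.5 + 0.303×23.5) = 686.5/12.52 = 54.86 kJ/min.

54.855 kJ/min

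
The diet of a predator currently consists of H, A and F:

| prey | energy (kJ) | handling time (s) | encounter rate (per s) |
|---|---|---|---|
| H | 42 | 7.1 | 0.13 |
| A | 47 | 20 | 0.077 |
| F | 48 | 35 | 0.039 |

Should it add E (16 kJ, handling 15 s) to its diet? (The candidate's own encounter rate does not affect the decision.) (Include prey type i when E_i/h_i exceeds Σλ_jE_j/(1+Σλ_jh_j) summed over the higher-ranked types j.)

Intake rate on the current diet: R = (0.13×42 + 0.077×47 + 0.039×48) / (1 + 0.13×7.1 + 0.077×20 + 0.039×35) = 10.95/4.828 = 2.268 kJ/s.
Profitability of E: 16/15 = 1.067 kJ/s.
Since 1.067 < R, time spent handling E is better spent searching.

No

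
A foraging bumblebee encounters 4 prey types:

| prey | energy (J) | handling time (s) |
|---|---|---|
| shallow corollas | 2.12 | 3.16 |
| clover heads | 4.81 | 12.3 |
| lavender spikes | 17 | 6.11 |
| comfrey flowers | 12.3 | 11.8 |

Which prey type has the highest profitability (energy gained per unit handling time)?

In descending order of E/h:
lavender spikes: 17/6.11 = 2.78 J/s
comfrey flowers: 12.3/11.8 = 1.04 J/s
shallow corollas: 2.12/3.16 = 0.671 J/s
clover heads: 4.81/12.3 = 0.391 J/s

lavender spikes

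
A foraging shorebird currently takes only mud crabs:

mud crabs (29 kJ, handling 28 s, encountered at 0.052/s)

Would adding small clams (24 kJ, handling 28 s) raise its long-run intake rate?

Yes

Current rate: (0.052×29)/(1 + 0.052×28) = 0.614 kJ/s.
small clams: E/h = 24/28 = 0.8571 kJ/s.
Since 0.8571 > R, including small clams increases the long-run rate.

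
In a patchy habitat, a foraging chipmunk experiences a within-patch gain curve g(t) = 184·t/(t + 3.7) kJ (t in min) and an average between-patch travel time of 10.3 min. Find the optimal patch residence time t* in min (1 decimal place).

Optimal t* satisfies g'(t*) = g(t*)/(T + t*).
g'(t) = 184·3.7/(t + 3.7)². Setting 184·3.7/(t+3.7)² = 184t/[(t+3.7)(10.3+t)] gives 3.7(10.3+t) = t(t+3.7), so t² = 3.7×10.3 = 38.11.
t* = √38.11 = 6.173 min.

6.2 min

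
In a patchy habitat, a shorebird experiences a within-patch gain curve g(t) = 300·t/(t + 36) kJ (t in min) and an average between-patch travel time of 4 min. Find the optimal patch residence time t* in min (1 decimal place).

12.0 min

By the marginal value theorem, leave when the instantaneous gain rate g'(t) equals the habitat-wide average g(t)/(T + t).
g'(t) = 300·36/(t + 36)². Setting 300·36/(t+36)² = 300t/[(t+36)(4+t)] gives 36(4+t) = t(t+36), so t² = 36×4 = 144.
t* = √144 = 12 min.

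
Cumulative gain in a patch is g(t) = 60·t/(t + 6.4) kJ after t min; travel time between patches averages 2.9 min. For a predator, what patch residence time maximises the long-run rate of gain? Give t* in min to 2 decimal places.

4.31 min

Maximise g(t)/(T+t): set derivative to zero → g'(t)(T+t) = g(t).
g'(t) = 60·6.4/(t + 6.4)². Setting 60·6.4/(t+6.4)² = 60t/[(t+6.4)(2.9+t)] gives 6.4(2.9+t) = t(t+6.4), so t² = 6.4×2.9 = 18.56.
t* = √18.56 = 4.308 min.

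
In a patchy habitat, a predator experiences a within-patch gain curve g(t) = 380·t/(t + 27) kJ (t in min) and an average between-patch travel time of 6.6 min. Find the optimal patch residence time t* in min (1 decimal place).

13.3 min

Optimal t* satisfies g'(t*) = g(t*)/(T + t*).
g'(t) = 380·27/(t + 27)². Setting 380·27/(t+27)² = 380t/[(t+27)(6.6+t)] gives 27(6.6+t) = t(t+27), so t² = 27×6.6 = 178.2.
t* = √178.2 = 13.35 min.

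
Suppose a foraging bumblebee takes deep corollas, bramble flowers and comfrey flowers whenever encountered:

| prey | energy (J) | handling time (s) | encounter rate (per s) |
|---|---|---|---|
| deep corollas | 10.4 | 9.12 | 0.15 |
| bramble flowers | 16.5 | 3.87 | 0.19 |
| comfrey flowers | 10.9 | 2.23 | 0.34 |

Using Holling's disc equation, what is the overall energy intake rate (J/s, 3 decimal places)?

R = (0.15×10.4 + 0.19×16.5 + 0.34×10.9) / (1 + 0.15×9.12 + 0.19×3.87 + 0.34×2.23) = 8.401/3.861 = 2.176 J/s.

2.176 J/s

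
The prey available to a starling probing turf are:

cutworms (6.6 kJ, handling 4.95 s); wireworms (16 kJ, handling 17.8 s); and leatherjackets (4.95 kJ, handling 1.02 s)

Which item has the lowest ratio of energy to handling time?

wireworms

In descending order of E/h:
leatherjackets: 4.95/1.02 = 4.85 kJ/s
cutworms: 6.6/4.95 = 1.33 kJ/s
wireworms: 16/17.8 = 0.899 kJ/s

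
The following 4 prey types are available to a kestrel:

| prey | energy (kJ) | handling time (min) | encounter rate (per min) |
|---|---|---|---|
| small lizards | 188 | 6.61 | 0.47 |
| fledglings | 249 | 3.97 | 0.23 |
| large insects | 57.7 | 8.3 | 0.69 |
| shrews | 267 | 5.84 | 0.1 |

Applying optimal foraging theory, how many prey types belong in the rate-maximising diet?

2

Rank by E/h (kJ/min): fledglings 62.7, shrews 45.7, small lizards 28.4, large insects 6.95. Include each in turn until the next type's E/h falls below the running intake rate.
Rate on top 1: 29.94. shrews: 45.7 > 29.94 → include.
Rate on top 2: 33.63. small lizards: 28.4 < 33.63 → exclude; stop.
Optimal diet: fledglings, shrews — 2 of 4 types.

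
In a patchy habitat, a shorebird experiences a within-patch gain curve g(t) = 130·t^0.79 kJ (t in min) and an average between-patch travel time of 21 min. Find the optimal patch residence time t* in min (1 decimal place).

79.0 min

Optimal t* satisfies g'(t*) = g(t*)/(T + t*).
g'(t) = 0.79·130·t^-0.21. Setting 0.79·130·t^-0.21 = 130·t^0.79/(21+t) gives 0.79(21+t) = t, so 0.21·t = 0.79×21.
t* = 0.79×21/0.21 = 79 min.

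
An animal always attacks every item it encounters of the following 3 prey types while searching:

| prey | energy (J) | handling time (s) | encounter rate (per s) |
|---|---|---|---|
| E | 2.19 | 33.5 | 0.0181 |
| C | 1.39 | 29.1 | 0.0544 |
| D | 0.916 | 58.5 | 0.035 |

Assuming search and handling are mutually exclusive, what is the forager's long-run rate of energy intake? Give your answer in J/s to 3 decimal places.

0.028 J/s

R = Σλ_iE_i / (1 + Σλ_ih_i)
Numerator: 0.0181×2.19 + 0.0544×1.39 + 0.035×0.916 = 0.1473
Denominator: 1 + 0.0181×33.5 + 0.0544×29.1 + 0.035×58.5 = 5.237
R = 0.1473/5.237 = 0.02813 J/s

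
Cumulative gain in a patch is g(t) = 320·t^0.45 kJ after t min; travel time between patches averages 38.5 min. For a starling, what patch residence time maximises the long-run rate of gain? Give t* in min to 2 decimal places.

By the marginal value theorem, leave when the instantaneous gain rate g'(t) equals the habitat-wide average g(t)/(T + t).
g'(t) = 0.45·320·t^-0.55. Setting 0.45·320·t^-0.55 = 320·t^0.45/(38.5+t) gives 0.45(38.5+t) = t, so 0.55·t = 0.45×38.5.
t* = 0.45×38.5/0.55 = 31.5 min.

31.50 min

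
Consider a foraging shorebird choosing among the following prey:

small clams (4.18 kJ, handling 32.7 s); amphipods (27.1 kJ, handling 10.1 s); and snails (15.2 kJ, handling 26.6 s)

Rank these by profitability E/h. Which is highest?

Profitability E/h (kJ/s): small clams = 4.18/32.7 = 0.128, amphipods = 27.1/10.1 = 2.68, snails = 15.2/26.6 = 0.571.
Ranked: amphipods > snails > small clams.

amphipods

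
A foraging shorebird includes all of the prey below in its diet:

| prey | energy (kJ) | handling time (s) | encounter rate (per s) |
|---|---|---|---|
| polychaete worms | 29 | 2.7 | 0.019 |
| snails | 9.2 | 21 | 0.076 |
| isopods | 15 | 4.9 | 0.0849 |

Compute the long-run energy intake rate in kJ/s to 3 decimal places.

0.824 kJ/s

R = (0.019×29 + 0.076×9.2 + 0.0849×15) / (1 + 0.019×2.7 + 0.076×21 + 0.0849×4.9) = 2.524/3.063 = 0.8238 kJ/s.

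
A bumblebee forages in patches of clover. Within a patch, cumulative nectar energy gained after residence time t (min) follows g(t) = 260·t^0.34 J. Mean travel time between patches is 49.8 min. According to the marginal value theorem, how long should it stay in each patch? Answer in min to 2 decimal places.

Maximise g(t)/(T+t): set derivative to zero → g'(t)(T+t) = g(t).
g'(t) = 0.34·260·t^-0.66. Setting 0.34·260·t^-0.66 = 260·t^0.34/(49.8+t) gives 0.34(49.8+t) = t, so 0.66·t = 0.34×49.8.
t* = 0.34×49.8/0.66 = 25.65 min.

25.65 min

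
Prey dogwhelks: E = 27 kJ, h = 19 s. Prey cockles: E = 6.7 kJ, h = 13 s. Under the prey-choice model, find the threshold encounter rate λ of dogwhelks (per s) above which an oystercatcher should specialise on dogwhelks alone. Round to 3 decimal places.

0.030 per s

The zero-one rule: include cockles iff E₂/h₂ > λE₁/(1+λh₁). Equality gives the switch point.
λE₁h₂ = E₂ + λE₂h₁ ⇒ λ = E₂/(E₁h₂ − E₂h₁) = 6.7/(351 − 127.3) = 0.02995 per s.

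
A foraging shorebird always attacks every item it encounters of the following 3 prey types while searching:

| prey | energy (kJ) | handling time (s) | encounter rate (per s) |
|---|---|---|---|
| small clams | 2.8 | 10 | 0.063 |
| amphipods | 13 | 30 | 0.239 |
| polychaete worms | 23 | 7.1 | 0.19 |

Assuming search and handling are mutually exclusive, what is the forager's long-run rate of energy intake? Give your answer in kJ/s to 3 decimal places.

Energy encountered per unit search time: 0.063×2.8 + 0.239×13 + 0.19×23 = 7.653 kJ/s.
Handling time per unit search time: 0.063×10 + 0.239×30 + 0.19×7.1 = 9.149.
Rate = 7.653/(1 + 9.149) = 0.7541 kJ/s.

0.754 kJ/s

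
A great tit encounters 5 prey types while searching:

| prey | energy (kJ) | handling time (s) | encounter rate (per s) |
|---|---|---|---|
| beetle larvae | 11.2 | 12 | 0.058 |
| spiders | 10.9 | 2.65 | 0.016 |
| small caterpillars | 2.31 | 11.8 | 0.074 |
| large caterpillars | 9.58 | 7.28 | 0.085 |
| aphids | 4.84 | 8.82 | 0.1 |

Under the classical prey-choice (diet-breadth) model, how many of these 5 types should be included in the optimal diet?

Profitabilities (E/h, kJ/s): spiders 4.11, large caterpillars 1.32, beetle larvae 0.933, aphids 0.549, small caterpillars 0.196. Add prey in this order while the next type's profitability exceeds the intake rate on those already taken.
Rate on top 1: 0.1673. large caterpillars: 1.32 > 0.1673 → include.
Rate on top 2: 0.5952. beetle larvae: 0.933 > 0.5952 → include.
Rate on top 3: 0.695. aphids: 0.549 < 0.695 → exclude; stop.
Optimal diet: spiders, large caterpillars, beetle larvae — 3 of 5 types.

3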